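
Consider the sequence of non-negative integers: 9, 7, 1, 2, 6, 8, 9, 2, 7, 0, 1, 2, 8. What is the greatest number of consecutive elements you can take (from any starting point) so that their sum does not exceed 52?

Extend to the right; shrink from the left whenever the sum exceeds 52:
→ 9: sum 9, len 1
→ 7: sum 16, len 2
→ 1: sum 17, len 3
→ 2: sum 19, len 4
→ 6: sum 25, len 5
→ 8: sum 33, len 6
→ 9: sum 42, len 7
→ 2: sum 44, len 8
→ 7: sum 51, len 9
→ 0: sum 51, len 10
→ 1: sum 52, len 11
→ 2 (dropped 9): sum 45, len 11
→ 8 (dropped 7): sum 46, len 11
Longest length seen: 11.

11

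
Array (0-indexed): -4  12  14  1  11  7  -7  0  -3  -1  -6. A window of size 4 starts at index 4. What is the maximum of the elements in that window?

11

Elements at indices 4..7: 11, 7, -7, 0
max(11, 7, -7, 0) = 11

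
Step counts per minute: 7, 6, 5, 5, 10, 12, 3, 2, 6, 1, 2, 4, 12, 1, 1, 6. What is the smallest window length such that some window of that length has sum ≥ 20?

add 7: running sum 7 < 20
add 6: running sum 13 < 20
add 5: running sum 18 < 20
add 5: shortest ending here [7, 6, 5, 5] sum 23, len 4
add 10: shortest ending here [5, 5, 10] sum 20, len 3
add 12: shortest ending here [10, 12] sum 22, len 2
add 3: shortest ending here [10, 12, 3] sum 25, len 3
add 2: shortest ending here [10, 12, 3, 2] sum 27, len 4
add 6: shortest ending here [12, 3, 2, 6] sum 23, len 4
add 1: shortest ending here [12, 3, 2, 6, 1] sum 24, len 5
add 2: shortest ending here [12, 3, 2, 6, 1, 2] sum 26, len 6
add 4: shortest ending here [12, 3, 2, 6, 1, 2, 4] sum 30, len 7
add 12: shortest ending here [6, 1, 2, 4, 12] sum 25, len 5
add 1: shortest ending here [1, 2, 4, 12, 1] sum 20, len 5
add 1: shortest ending here [2, 4, 12, 1, 1] sum 20, len 5
add 6: shortest ending here [12, 1, 1, 6] sum 20, len 4
Shortest qualifying length: 2.

2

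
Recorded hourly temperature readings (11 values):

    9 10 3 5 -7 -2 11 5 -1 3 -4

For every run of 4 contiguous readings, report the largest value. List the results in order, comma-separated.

(9, 10, 3, 5) → max 10
(10, 3, 5, -7) → max 10
(3, 5, -7, -2) → max 5
(5, -7, -2, 11) → max 11
(-7, -2, 11, 5) → max 11
(-2, 11, 5, -1) → max 11
(11, 5, -1, 3) → max 11
(5, -1, 3, -4) → max 5

10, 10, 5, 11, 11, 11, 11, 5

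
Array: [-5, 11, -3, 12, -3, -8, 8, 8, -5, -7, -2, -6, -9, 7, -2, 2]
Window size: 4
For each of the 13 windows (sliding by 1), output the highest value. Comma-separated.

12, 12, 12, 12, 8, 8, 8, 8, -2, -2, 7, 7, 7

Sliding a size-4 window across the 16 values:
(-5, 11, -3, 12) → max 12
(11, -3, 12, -3) → max 12
(-3, 12, -3, -8) → max 12
(12, -3, -8, 8) → max 12
(-3, -8, 8, 8) → max 8
(-8, 8, 8, -5) → max 8
(8, 8, -5, -7) → max 8
(8, -5, -7, -2) → max 8
(-5, -7, -2, -6) → max -2
(-7, -2, -6, -9) → max -2
(-2, -6, -9, 7) → max 7
(-6, -9, 7, -2) → max 7
(-9, 7, -2, 2) → max 7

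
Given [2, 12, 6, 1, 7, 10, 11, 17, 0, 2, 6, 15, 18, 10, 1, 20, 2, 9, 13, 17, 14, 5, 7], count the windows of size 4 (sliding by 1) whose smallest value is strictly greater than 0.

[2, 12, 6, 1] → min 1  > 0 ✓
[12, 6, 1, 7] → min 1  > 0 ✓
[6, 1, 7, 10] → min 1  > 0 ✓
[1, 7, 10, 11] → min 1  > 0 ✓
[7, 10, 11, 17] → min 7  > 0 ✓
[10, 11, 17, 0] → min 0
[11, 17, 0, 2] → min 0
[17, 0, 2, 6] → min 0
[0, 2, 6, 15] → min 0
[2, 6, 15, 18] → min 2  > 0 ✓
[6, 15, 18, 10] → min 6  > 0 ✓
[15, 18, 10, 1] → min 1  > 0 ✓
[18, 10, 1, 20] → min 1  > 0 ✓
[10, 1, 20, 2] → min 1  > 0 ✓
[1, 20, 2, 9] → min 1  > 0 ✓
[20, 2, 9, 13] → min 2  > 0 ✓
[2, 9, 13, 17] → min 2  > 0 ✓
[9, 13, 17, 14] → min 9  > 0 ✓
[13, 17, 14, 5] → min 5  > 0 ✓
[17, 14, 5, 7] → min 5  > 0 ✓
16 windows satisfy the condition.

16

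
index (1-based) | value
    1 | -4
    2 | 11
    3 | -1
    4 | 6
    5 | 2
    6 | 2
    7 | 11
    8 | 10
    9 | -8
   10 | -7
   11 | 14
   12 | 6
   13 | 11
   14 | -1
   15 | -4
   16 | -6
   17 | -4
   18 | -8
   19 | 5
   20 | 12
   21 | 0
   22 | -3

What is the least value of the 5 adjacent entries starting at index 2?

-1

Elements at indices 2..6: 11, -1, 6, 2, 2
min(11, -1, 6, 2, 2) = -1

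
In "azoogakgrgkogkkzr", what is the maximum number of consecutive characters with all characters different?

4

[a] len 1
[a, z] len 2
[a, z, o] len 3
[o] len 1
[o, g] len 2
[o, g, a] len 3
[o, g, a, k] len 4
[a, k, g] len 3
[a, k, g, r] len 4
[r, g] len 2
[r, g, k] len 3
[r, g, k, o] len 4
[k, o, g] len 3
[o, g, k] len 3
[k] len 1
[k, z] len 2
[k, z, r] len 3
Longest all-distinct length: 4.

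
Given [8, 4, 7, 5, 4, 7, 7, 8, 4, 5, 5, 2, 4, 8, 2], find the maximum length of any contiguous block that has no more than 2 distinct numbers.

3

add 8: window [8] (1 distinct), len 1
add 4: window [8, 4] (2 distinct), len 2
add 7: window [4, 7] (2 distinct), len 2
add 5: window [7, 5] (2 distinct), len 2
add 4: window [5, 4] (2 distinct), len 2
add 7: window [4, 7] (2 distinct), len 2
add 7: window [4, 7, 7] (2 distinct), len 3
add 8: window [7, 7, 8] (2 distinct), len 3
add 4: window [8, 4] (2 distinct), len 2
add 5: window [4, 5] (2 distinct), len 2
add 5: window [4, 5, 5] (2 distinct), len 3
add 2: window [5, 5, 2] (2 distinct), len 3
add 4: window [2, 4] (2 distinct), len 2
add 8: window [4, 8] (2 distinct), len 2
add 2: window [8, 2] (2 distinct), len 2
Longest length with ≤2 distinct: 3.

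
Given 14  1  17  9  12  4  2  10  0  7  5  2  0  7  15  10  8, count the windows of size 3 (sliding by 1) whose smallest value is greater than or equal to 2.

7

(14, 1, 17) → min 1
(1, 17, 9) → min 1
(17, 9, 12) → min 9  ≥ 2 ✓
(9, 12, 4) → min 4  ≥ 2 ✓
(12, 4, 2) → min 2  ≥ 2 ✓
(4, 2, 10) → min 2  ≥ 2 ✓
(2, 10, 0) → min 0
(10, 0, 7) → min 0
(0, 7, 5) → min 0
(7, 5, 2) → min 2  ≥ 2 ✓
(5, 2, 0) → min 0
(2, 0, 7) → min 0
(0, 7, 15) → min 0
(7, 15, 10) → min 7  ≥ 2 ✓
(15, 10, 8) → min 8  ≥ 2 ✓
7 windows satisfy the condition.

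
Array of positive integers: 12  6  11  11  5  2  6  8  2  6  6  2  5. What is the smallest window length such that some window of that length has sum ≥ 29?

add 12: running sum 12 < 29
add 6: running sum 18 < 29
end 2: [12, 6, 11] sum 29, len 3
end 3: [12, 6, 11, 11] sum 40, len 4
end 4: [6, 11, 11, 5] sum 33, len 4
end 5: [11, 11, 5, 2] sum 29, len 4
end 6: [11, 11, 5, 2, 6] sum 35, len 5
end 7: [11, 5, 2, 6, 8] sum 32, len 5
end 8: [11, 5, 2, 6, 8, 2] sum 34, len 6
end 9: [5, 2, 6, 8, 2, 6] sum 29, len 6
end 10: [2, 6, 8, 2, 6, 6] sum 30, len 6
end 11: [6, 8, 2, 6, 6, 2] sum 30, len 6
end 12: [8, 2, 6, 6, 2, 5] sum 29, len 6
Shortest qualifying length: 3.

3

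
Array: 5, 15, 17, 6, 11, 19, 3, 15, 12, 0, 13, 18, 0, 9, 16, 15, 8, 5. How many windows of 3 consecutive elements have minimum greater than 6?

2

(5, 15, 17) → min 5
(15, 17, 6) → min 6
(17, 6, 11) → min 6
(6, 11, 19) → min 6
(11, 19, 3) → min 3
(19, 3, 15) → min 3
(3, 15, 12) → min 3
(15, 12, 0) → min 0
(12, 0, 13) → min 0
(0, 13, 18) → min 0
(13, 18, 0) → min 0
(18, 0, 9) → min 0
(0, 9, 16) → min 0
(9, 16, 15) → min 9  > 6 ✓
(16, 15, 8) → min 8  > 6 ✓
(15, 8, 5) → min 5
2 windows satisfy the condition.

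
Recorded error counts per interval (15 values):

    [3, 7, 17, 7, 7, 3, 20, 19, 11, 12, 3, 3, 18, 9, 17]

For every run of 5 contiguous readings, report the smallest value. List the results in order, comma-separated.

3, 3, 3, 3, 3, 3, 3, 3, 3, 3, 3

Sliding a size-5 window across the 15 values:
(3, 7, 17, 7, 7) → min 3
(7, 17, 7, 7, 3) → min 3
(17, 7, 7, 3, 20) → min 3
(7, 7, 3, 20, 19) → min 3
(7, 3, 20, 19, 11) → min 3
(3, 20, 19, 11, 12) → min 3
(20, 19, 11, 12, 3) → min 3
(19, 11, 12, 3, 3) → min 3
(11, 12, 3, 3, 18) → min 3
(12, 3, 3, 18, 9) → min 3
(3, 3, 18, 9, 17) → min 3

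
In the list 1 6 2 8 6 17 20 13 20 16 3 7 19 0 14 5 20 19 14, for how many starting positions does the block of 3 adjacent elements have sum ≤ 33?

9

1 6 2 → sum 9  ≤ 33 ✓
6 2 8 → sum 16  ≤ 33 ✓
2 8 6 → sum 16  ≤ 33 ✓
8 6 17 → sum 31  ≤ 33 ✓
6 17 20 → sum 43
17 20 13 → sum 50
20 13 20 → sum 53
13 20 16 → sum 49
20 16 3 → sum 39
16 3 7 → sum 26  ≤ 33 ✓
3 7 19 → sum 29  ≤ 33 ✓
7 19 0 → sum 26  ≤ 33 ✓
19 0 14 → sum 33  ≤ 33 ✓
0 14 5 → sum 19  ≤ 33 ✓
14 5 20 → sum 39
5 20 19 → sum 44
20 19 14 → sum 53
9 windows satisfy the condition.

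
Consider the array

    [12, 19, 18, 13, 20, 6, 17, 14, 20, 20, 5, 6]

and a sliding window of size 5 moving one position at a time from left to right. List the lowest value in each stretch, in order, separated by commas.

12 19 18 13 20 → min 12
19 18 13 20 6 → min 6
18 13 20 6 17 → min 6
13 20 6 17 14 → min 6
20 6 17 14 20 → min 6
6 17 14 20 20 → min 6
17 14 20 20 5 → min 5
14 20 20 5 6 → min 5

12, 6, 6, 6, 6, 6, 5, 5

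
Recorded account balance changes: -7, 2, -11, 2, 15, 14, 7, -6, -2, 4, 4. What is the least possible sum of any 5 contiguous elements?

[-7, 2, -11, 2, 15] → sum 1
[2, -11, 2, 15, 14] → sum 22
[-11, 2, 15, 14, 7] → sum 27
[2, 15, 14, 7, -6] → sum 32
[15, 14, 7, -6, -2] → sum 28
[14, 7, -6, -2, 4] → sum 17
[7, -6, -2, 4, 4] → sum 7
Least of these is 1.

1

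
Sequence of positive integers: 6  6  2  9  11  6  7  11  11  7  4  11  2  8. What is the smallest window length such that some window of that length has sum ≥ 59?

7

add 6: running sum 6 < 59
add 6: running sum 12 < 59
add 2: running sum 14 < 59
add 9: running sum 23 < 59
add 11: running sum 34 < 59
add 6: running sum 40 < 59
add 7: running sum 47 < 59
add 11: running sum 58 < 59
add 11: shortest ending here [6, 2, 9, 11, 6, 7, 11, 11] sum 63, len 8
add 7: shortest ending here [9, 11, 6, 7, 11, 11, 7] sum 62, len 7
add 4: shortest ending here [9, 11, 6, 7, 11, 11, 7, 4] sum 66, len 8
add 11: shortest ending here [11, 6, 7, 11, 11, 7, 4, 11] sum 68, len 8
add 2: shortest ending here [6, 7, 11, 11, 7, 4, 11, 2] sum 59, len 8
add 8: shortest ending here [7, 11, 11, 7, 4, 11, 2, 8] sum 61, len 8
Shortest qualifying length: 7.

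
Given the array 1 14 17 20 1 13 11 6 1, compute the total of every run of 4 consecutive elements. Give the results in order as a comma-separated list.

(1, 14, 17, 20) → sum 52
(14, 17, 20, 1) → sum 52
(17, 20, 1, 13) → sum 51
(20, 1, 13, 11) → sum 45
(1, 13, 11, 6) → sum 31
(13, 11, 6, 1) → sum 31

52, 52, 51, 45, 31, 31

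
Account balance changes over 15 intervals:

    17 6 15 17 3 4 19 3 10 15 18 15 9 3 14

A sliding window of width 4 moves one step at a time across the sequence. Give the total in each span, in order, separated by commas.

Sliding a size-4 window across the 15 values:
17 6 15 17 → sum 55
6 15 17 3 → sum 41
15 17 3 4 → sum 39
17 3 4 19 → sum 43
3 4 19 3 → sum 29
4 19 3 10 → sum 36
19 3 10 15 → sum 47
3 10 15 18 → sum 46
10 15 18 15 → sum 58
15 18 15 9 → sum 57
18 15 9 3 → sum 45
15 9 3 14 → sum 41

55, 41, 39, 43, 29, 36, 47, 46, 58, 57, 45, 41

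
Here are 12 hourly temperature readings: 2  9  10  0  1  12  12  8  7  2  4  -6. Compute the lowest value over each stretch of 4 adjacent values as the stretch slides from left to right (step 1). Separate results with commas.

Sliding a size-4 window across the 12 values:
2 9 10 0 → min 0
9 10 0 1 → min 0
10 0 1 12 → min 0
0 1 12 12 → min 0
1 12 12 8 → min 1
12 12 8 7 → min 7
12 8 7 2 → min 2
8 7 2 4 → min 2
7 2 4 -6 → min -6

0, 0, 0, 0, 1, 7, 2, 2, -6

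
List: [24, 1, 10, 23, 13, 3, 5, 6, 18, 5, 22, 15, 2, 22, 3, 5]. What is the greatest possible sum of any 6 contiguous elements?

84

Each size-6 window and its sum:
(24, 1, 10, 23, 13, 3) → sum 74
(1, 10, 23, 13, 3, 5) → sum 55
(10, 23, 13, 3, 5, 6) → sum 60
(23, 13, 3, 5, 6, 18) → sum 68
(13, 3, 5, 6, 18, 5) → sum 50
(3, 5, 6, 18, 5, 22) → sum 59
(5, 6, 18, 5, 22, 15) → sum 71
(6, 18, 5, 22, 15, 2) → sum 68
(18, 5, 22, 15, 2, 22) → sum 84
(5, 22, 15, 2, 22, 3) → sum 69
(22, 15, 2, 22, 3, 5) → sum 69
Greatest of these is 84.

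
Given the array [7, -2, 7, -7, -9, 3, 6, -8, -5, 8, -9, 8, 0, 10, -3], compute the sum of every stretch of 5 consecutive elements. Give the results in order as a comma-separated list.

-4, -8, 0, -15, -13, 4, -8, -6, 2, 17, 6

[7, -2, 7, -7, -9] → sum -4
[-2, 7, -7, -9, 3] → sum -8
[7, -7, -9, 3, 6] → sum 0
[-7, -9, 3, 6, -8] → sum -15
[-9, 3, 6, -8, -5] → sum -13
[3, 6, -8, -5, 8] → sum 4
[6, -8, -5, 8, -9] → sum -8
[-8, -5, 8, -9, 8] → sum -6
[-5, 8, -9, 8, 0] → sum 2
[8, -9, 8, 0, 10] → sum 17
[-9, 8, 0, 10, -3] → sum 6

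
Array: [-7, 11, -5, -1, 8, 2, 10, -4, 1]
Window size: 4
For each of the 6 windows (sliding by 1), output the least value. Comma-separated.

(-7, 11, -5, -1) → min -7
(11, -5, -1, 8) → min -5
(-5, -1, 8, 2) → min -5
(-1, 8, 2, 10) → min -1
(8, 2, 10, -4) → min -4
(2, 10, -4, 1) → min -4

-7, -5, -5, -1, -4, -4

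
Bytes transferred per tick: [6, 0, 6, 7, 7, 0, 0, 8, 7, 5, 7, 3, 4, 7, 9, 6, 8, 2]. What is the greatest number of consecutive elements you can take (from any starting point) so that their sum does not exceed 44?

[6] sum 6 len 1
[6, 0] sum 6 len 2
[6, 0, 6] sum 12 len 3
[6, 0, 6, 7] sum 19 len 4
[6, 0, 6, 7, 7] sum 26 len 5
[6, 0, 6, 7, 7, 0] sum 26 len 6
[6, 0, 6, 7, 7, 0, 0] sum 26 len 7
[6, 0, 6, 7, 7, 0, 0, 8] sum 34 len 8
[6, 0, 6, 7, 7, 0, 0, 8, 7] sum 41 len 9
[0, 6, 7, 7, 0, 0, 8, 7, 5] sum 40 len 9
[7, 7, 0, 0, 8, 7, 5, 7] sum 41 len 8
[7, 7, 0, 0, 8, 7, 5, 7, 3] sum 44 len 9
[7, 0, 0, 8, 7, 5, 7, 3, 4] sum 41 len 9
[0, 0, 8, 7, 5, 7, 3, 4, 7] sum 41 len 9
[7, 5, 7, 3, 4, 7, 9] sum 42 len 7
[5, 7, 3, 4, 7, 9, 6] sum 41 len 7
[7, 3, 4, 7, 9, 6, 8] sum 44 len 7
[3, 4, 7, 9, 6, 8, 2] sum 39 len 7
Longest length seen: 9.

9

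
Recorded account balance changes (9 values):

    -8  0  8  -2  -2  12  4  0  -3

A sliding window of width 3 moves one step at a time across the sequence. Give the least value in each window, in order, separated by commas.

-8, -2, -2, -2, -2, 0, -3

Sliding a size-3 window across the 9 values:
-8 0 8 → min -8
0 8 -2 → min -2
8 -2 -2 → min -2
-2 -2 12 → min -2
-2 12 4 → min -2
12 4 0 → min 0
4 0 -3 → min -3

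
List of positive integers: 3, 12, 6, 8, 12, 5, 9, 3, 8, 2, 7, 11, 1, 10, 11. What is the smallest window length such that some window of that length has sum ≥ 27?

4

add 3: running sum 3 < 27
add 12: running sum 15 < 27
add 6: running sum 21 < 27
add 8: shortest ending here [3, 12, 6, 8] sum 29, len 4
add 12: shortest ending here [12, 6, 8, 12] sum 38, len 4
add 5: shortest ending here [6, 8, 12, 5] sum 31, len 4
add 9: shortest ending here [8, 12, 5, 9] sum 34, len 4
add 3: shortest ending here [12, 5, 9, 3] sum 29, len 4
add 8: shortest ending here [12, 5, 9, 3, 8] sum 37, len 5
add 2: shortest ending here [5, 9, 3, 8, 2] sum 27, len 5
add 7: shortest ending here [9, 3, 8, 2, 7] sum 29, len 5
add 11: shortest ending here [8, 2, 7, 11] sum 28, len 4
add 1: shortest ending here [8, 2, 7, 11, 1] sum 29, len 5
add 10: shortest ending here [7, 11, 1, 10] sum 29, len 4
add 11: shortest ending here [11, 1, 10, 11] sum 33, len 4
Shortest qualifying length: 4.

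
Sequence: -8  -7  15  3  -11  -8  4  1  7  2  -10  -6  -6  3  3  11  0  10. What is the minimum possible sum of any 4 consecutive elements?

Each size-4 window and its sum:
-8 -7 15 3 → sum 3
-7 15 3 -11 → sum 0
15 3 -11 -8 → sum -1
3 -11 -8 4 → sum -12
-11 -8 4 1 → sum -14
-8 4 1 7 → sum 4
4 1 7 2 → sum 14
1 7 2 -10 → sum 0
7 2 -10 -6 → sum -7
2 -10 -6 -6 → sum -20
-10 -6 -6 3 → sum -19
-6 -6 3 3 → sum -6
-6 3 3 11 → sum 11
3 3 11 0 → sum 17
3 11 0 10 → sum 24
Minimum of these is -20.

-20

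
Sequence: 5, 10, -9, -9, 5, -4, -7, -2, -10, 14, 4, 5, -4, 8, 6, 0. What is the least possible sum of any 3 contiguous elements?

-19

[5, 10, -9] → sum 6
[10, -9, -9] → sum -8
[-9, -9, 5] → sum -13
[-9, 5, -4] → sum -8
[5, -4, -7] → sum -6
[-4, -7, -2] → sum -13
[-7, -2, -10] → sum -19
[-2, -10, 14] → sum 2
[-10, 14, 4] → sum 8
[14, 4, 5] → sum 23
[4, 5, -4] → sum 5
[5, -4, 8] → sum 9
[-4, 8, 6] → sum 10
[8, 6, 0] → sum 14
Least of these is -19.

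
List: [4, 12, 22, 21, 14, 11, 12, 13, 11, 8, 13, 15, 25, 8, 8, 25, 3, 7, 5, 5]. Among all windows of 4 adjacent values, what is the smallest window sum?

20

4 12 22 21 → sum 59
12 22 21 14 → sum 69
22 21 14 11 → sum 68
21 14 11 12 → sum 58
14 11 12 13 → sum 50
11 12 13 11 → sum 47
12 13 11 8 → sum 44
13 11 8 13 → sum 45
11 8 13 15 → sum 47
8 13 15 25 → sum 61
13 15 25 8 → sum 61
15 25 8 8 → sum 56
25 8 8 25 → sum 66
8 8 25 3 → sum 44
8 25 3 7 → sum 43
25 3 7 5 → sum 40
3 7 5 5 → sum 20
Smallest of these is 20.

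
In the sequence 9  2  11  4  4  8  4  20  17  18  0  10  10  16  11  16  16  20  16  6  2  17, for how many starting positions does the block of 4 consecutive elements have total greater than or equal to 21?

18

[9, 2, 11, 4] → sum 26  ≥ 21 ✓
[2, 11, 4, 4] → sum 21  ≥ 21 ✓
[11, 4, 4, 8] → sum 27  ≥ 21 ✓
[4, 4, 8, 4] → sum 20
[4, 8, 4, 20] → sum 36  ≥ 21 ✓
[8, 4, 20, 17] → sum 49  ≥ 21 ✓
[4, 20, 17, 18] → sum 59  ≥ 21 ✓
[20, 17, 18, 0] → sum 55  ≥ 21 ✓
[17, 18, 0, 10] → sum 45  ≥ 21 ✓
[18, 0, 10, 10] → sum 38  ≥ 21 ✓
[0, 10, 10, 16] → sum 36  ≥ 21 ✓
[10, 10, 16, 11] → sum 47  ≥ 21 ✓
[10, 16, 11, 16] → sum 53  ≥ 21 ✓
[16, 11, 16, 16] → sum 59  ≥ 21 ✓
[11, 16, 16, 20] → sum 63  ≥ 21 ✓
[16, 16, 20, 16] → sum 68  ≥ 21 ✓
[16, 20, 16, 6] → sum 58  ≥ 21 ✓
[20, 16, 6, 2] → sum 44  ≥ 21 ✓
[16, 6, 2, 17] → sum 41  ≥ 21 ✓
18 windows satisfy the condition.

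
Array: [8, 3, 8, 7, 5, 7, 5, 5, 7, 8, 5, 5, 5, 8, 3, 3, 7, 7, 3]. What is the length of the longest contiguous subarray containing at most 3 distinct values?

12

Extend right; when distinct count exceeds 3, shrink from the left:
[8] 1 distinct, len 1
[8, 3] 2 distinct, len 2
[8, 3, 8] 2 distinct, len 3
[8, 3, 8, 7] 3 distinct, len 4
[8, 7, 5] 3 distinct, len 3
[8, 7, 5, 7] 3 distinct, len 4
[8, 7, 5, 7, 5] 3 distinct, len 5
[8, 7, 5, 7, 5, 5] 3 distinct, len 6
[8, 7, 5, 7, 5, 5, 7] 3 distinct, len 7
[8, 7, 5, 7, 5, 5, 7, 8] 3 distinct, len 8
[8, 7, 5, 7, 5, 5, 7, 8, 5] 3 distinct, len 9
[8, 7, 5, 7, 5, 5, 7, 8, 5, 5] 3 distinct, len 10
[8, 7, 5, 7, 5, 5, 7, 8, 5, 5, 5] 3 distinct, len 11
[8, 7, 5, 7, 5, 5, 7, 8, 5, 5, 5, 8] 3 distinct, len 12
[8, 5, 5, 5, 8, 3] 3 distinct, len 6
[8, 5, 5, 5, 8, 3, 3] 3 distinct, len 7
[8, 3, 3, 7] 3 distinct, len 4
[8, 3, 3, 7, 7] 3 distinct, len 5
[8, 3, 3, 7, 7, 3] 3 distinct, len 6
Longest length with ≤3 distinct: 12.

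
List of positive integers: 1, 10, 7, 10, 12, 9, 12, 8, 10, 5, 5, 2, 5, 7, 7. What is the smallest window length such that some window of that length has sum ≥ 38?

Extend right; whenever the sum reaches 38, record the length and shrink from the left:
add 1: running sum 1 < 38
add 10: running sum 11 < 38
add 7: running sum 18 < 38
add 10: running sum 28 < 38
end 4: [10, 7, 10, 12] sum 39, len 4
end 5: [7, 10, 12, 9] sum 38, len 4
end 6: [10, 12, 9, 12] sum 43, len 4
end 7: [12, 9, 12, 8] sum 41, len 4
end 8: [9, 12, 8, 10] sum 39, len 4
end 9: [9, 12, 8, 10, 5] sum 44, len 5
end 10: [12, 8, 10, 5, 5] sum 40, len 5
end 11: [12, 8, 10, 5, 5, 2] sum 42, len 6
end 12: [12, 8, 10, 5, 5, 2, 5] sum 47, len 7
end 13: [8, 10, 5, 5, 2, 5, 7] sum 42, len 7
end 14: [10, 5, 5, 2, 5, 7, 7] sum 41, len 7
Shortest qualifying length: 4.

4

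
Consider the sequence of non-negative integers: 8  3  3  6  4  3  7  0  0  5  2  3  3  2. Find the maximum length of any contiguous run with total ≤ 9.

[8] sum 8 len 1
[3] sum 3 len 1
[3, 3] sum 6 len 2
[3, 6] sum 9 len 2
[4] sum 4 len 1
[4, 3] sum 7 len 2
[7] sum 7 len 1
[7, 0] sum 7 len 2
[7, 0, 0] sum 7 len 3
[0, 0, 5] sum 5 len 3
[0, 0, 5, 2] sum 7 len 4
[2, 3] sum 5 len 2
[2, 3, 3] sum 8 len 3
[3, 3, 2] sum 8 len 3
Longest length seen: 4.

4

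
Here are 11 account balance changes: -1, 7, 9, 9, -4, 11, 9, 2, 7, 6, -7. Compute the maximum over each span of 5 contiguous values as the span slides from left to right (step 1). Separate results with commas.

9, 11, 11, 11, 11, 11, 9

Sliding a size-5 window across the 11 values:
(-1, 7, 9, 9, -4) → max 9
(7, 9, 9, -4, 11) → max 11
(9, 9, -4, 11, 9) → max 11
(9, -4, 11, 9, 2) → max 11
(-4, 11, 9, 2, 7) → max 11
(11, 9, 2, 7, 6) → max 11
(9, 2, 7, 6, -7) → max 9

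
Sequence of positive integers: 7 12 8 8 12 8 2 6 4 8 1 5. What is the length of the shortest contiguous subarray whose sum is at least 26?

add 7: running sum 7 < 26
add 12: running sum 19 < 26
end 2: [7, 12, 8] sum 27, len 3
end 3: [12, 8, 8] sum 28, len 3
end 4: [8, 8, 12] sum 28, len 3
end 5: [8, 12, 8] sum 28, len 3
end 6: [8, 12, 8, 2] sum 30, len 4
end 7: [12, 8, 2, 6] sum 28, len 4
end 8: [12, 8, 2, 6, 4] sum 32, len 5
end 9: [8, 2, 6, 4, 8] sum 28, len 5
end 10: [8, 2, 6, 4, 8, 1] sum 29, len 6
end 11: [2, 6, 4, 8, 1, 5] sum 26, len 6
Shortest qualifying length: 3.

3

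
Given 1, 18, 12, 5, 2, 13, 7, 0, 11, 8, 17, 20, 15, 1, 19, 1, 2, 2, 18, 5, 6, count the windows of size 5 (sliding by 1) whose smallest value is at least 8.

[1, 18, 12, 5, 2] → min 1
[18, 12, 5, 2, 13] → min 2
[12, 5, 2, 13, 7] → min 2
[5, 2, 13, 7, 0] → min 0
[2, 13, 7, 0, 11] → min 0
[13, 7, 0, 11, 8] → min 0
[7, 0, 11, 8, 17] → min 0
[0, 11, 8, 17, 20] → min 0
[11, 8, 17, 20, 15] → min 8  ≥ 8 ✓
[8, 17, 20, 15, 1] → min 1
[17, 20, 15, 1, 19] → min 1
[20, 15, 1, 19, 1] → min 1
[15, 1, 19, 1, 2] → min 1
[1, 19, 1, 2, 2] → min 1
[19, 1, 2, 2, 18] → min 1
[1, 2, 2, 18, 5] → min 1
[2, 2, 18, 5, 6] → min 2
1 window satisfy the condition.

1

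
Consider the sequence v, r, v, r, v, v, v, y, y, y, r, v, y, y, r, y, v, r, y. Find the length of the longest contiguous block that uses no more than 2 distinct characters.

7

Extend right; when distinct count exceeds 2, shrink from the left:
[v] 1 distinct, len 1
[v, r] 2 distinct, len 2
[v, r, v] 2 distinct, len 3
[v, r, v, r] 2 distinct, len 4
[v, r, v, r, v] 2 distinct, len 5
[v, r, v, r, v, v] 2 distinct, len 6
[v, r, v, r, v, v, v] 2 distinct, len 7
[v, v, v, y] 2 distinct, len 4
[v, v, v, y, y] 2 distinct, len 5
[v, v, v, y, y, y] 2 distinct, len 6
[y, y, y, r] 2 distinct, len 4
[r, v] 2 distinct, len 2
[v, y] 2 distinct, len 2
[v, y, y] 2 distinct, len 3
[y, y, r] 2 distinct, len 3
[y, y, r, y] 2 distinct, len 4
[y, v] 2 distinct, len 2
[v, r] 2 distinct, len 2
[r, y] 2 distinct, len 2
Longest length with ≤2 distinct: 7.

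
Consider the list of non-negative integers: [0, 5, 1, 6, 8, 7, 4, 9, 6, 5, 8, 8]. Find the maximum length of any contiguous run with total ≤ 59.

11

Extend to the right; shrink from the left whenever the sum exceeds 59:
add 0: [0] sum 0, len 1
add 5: [0, 5] sum 5, len 2
add 1: [0, 5, 1] sum 6, len 3
add 6: [0, 5, 1, 6] sum 12, len 4
add 8: [0, 5, 1, 6, 8] sum 20, len 5
add 7: [0, 5, 1, 6, 8, 7] sum 27, len 6
add 4: [0, 5, 1, 6, 8, 7, 4] sum 31, len 7
add 9: [0, 5, 1, 6, 8, 7, 4, 9] sum 40, len 8
add 6: [0, 5, 1, 6, 8, 7, 4, 9, 6] sum 46, len 9
add 5: [0, 5, 1, 6, 8, 7, 4, 9, 6, 5] sum 51, len 10
add 8: [0, 5, 1, 6, 8, 7, 4, 9, 6, 5, 8] sum 59, len 11
add 8: [8, 7, 4, 9, 6, 5, 8, 8] sum 55, len 8
Longest length seen: 11.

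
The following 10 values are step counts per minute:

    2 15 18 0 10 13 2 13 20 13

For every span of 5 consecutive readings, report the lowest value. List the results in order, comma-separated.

0, 0, 0, 0, 2, 2

(2, 15, 18, 0, 10) → min 0
(15, 18, 0, 10, 13) → min 0
(18, 0, 10, 13, 2) → min 0
(0, 10, 13, 2, 13) → min 0
(10, 13, 2, 13, 20) → min 2
(13, 2, 13, 20, 13) → min 2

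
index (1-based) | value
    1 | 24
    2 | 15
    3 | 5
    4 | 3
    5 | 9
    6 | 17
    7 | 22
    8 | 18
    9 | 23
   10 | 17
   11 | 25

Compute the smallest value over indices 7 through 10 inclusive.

Elements at indices 7..10: 22, 18, 23, 17
min(22, 18, 23, 17) = 17

17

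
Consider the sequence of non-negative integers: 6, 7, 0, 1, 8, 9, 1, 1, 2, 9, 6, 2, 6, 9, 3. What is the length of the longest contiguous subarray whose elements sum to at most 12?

3

→ 6: sum 6, len 1
→ 7 (dropped 6): sum 7, len 1
→ 0: sum 7, len 2
→ 1: sum 8, len 3
→ 8 (dropped 7): sum 9, len 3
→ 9 (dropped 0, 1, 8): sum 9, len 1
→ 1: sum 10, len 2
→ 1: sum 11, len 3
→ 2 (dropped 9): sum 4, len 3
→ 9 (dropped 1): sum 12, len 3
→ 6 (dropped 1, 2, 9): sum 6, len 1
→ 2: sum 8, len 2
→ 6 (dropped 6): sum 8, len 2
→ 9 (dropped 2, 6): sum 9, len 1
→ 3: sum 12, len 2
Longest length seen: 3.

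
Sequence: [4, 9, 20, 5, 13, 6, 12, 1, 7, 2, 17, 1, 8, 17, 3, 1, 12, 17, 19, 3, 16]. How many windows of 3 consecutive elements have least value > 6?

1

4 9 20 → min 4
9 20 5 → min 5
20 5 13 → min 5
5 13 6 → min 5
13 6 12 → min 6
6 12 1 → min 1
12 1 7 → min 1
1 7 2 → min 1
7 2 17 → min 2
2 17 1 → min 1
17 1 8 → min 1
1 8 17 → min 1
8 17 3 → min 3
17 3 1 → min 1
3 1 12 → min 1
1 12 17 → min 1
12 17 19 → min 12  > 6 ✓
17 19 3 → min 3
19 3 16 → min 3
1 window satisfy the condition.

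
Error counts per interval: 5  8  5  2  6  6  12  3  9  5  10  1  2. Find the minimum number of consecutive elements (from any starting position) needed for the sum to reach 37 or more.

5

add 5: running sum 5 < 37
add 8: running sum 13 < 37
add 5: running sum 18 < 37
add 2: running sum 20 < 37
add 6: running sum 26 < 37
add 6: running sum 32 < 37
end 6: [8, 5, 2, 6, 6, 12] sum 39, len 6
end 7: [8, 5, 2, 6, 6, 12, 3] sum 42, len 7
end 8: [2, 6, 6, 12, 3, 9] sum 38, len 6
end 9: [6, 6, 12, 3, 9, 5] sum 41, len 6
end 10: [12, 3, 9, 5, 10] sum 39, len 5
end 11: [12, 3, 9, 5, 10, 1] sum 40, len 6
end 12: [12, 3, 9, 5, 10, 1, 2] sum 42, len 7
Shortest qualifying length: 5.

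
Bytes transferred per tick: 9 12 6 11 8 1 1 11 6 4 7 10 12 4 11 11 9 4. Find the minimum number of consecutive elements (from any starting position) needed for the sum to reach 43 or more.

Extend right; whenever the sum reaches 43, record the length and shrink from the left:
add 9: running sum 9 < 43
add 12: running sum 21 < 43
add 6: running sum 27 < 43
add 11: running sum 38 < 43
add 8: shortest ending here [9, 12, 6, 11, 8] sum 46, len 5
add 1: shortest ending here [9, 12, 6, 11, 8, 1] sum 47, len 6
add 1: shortest ending here [9, 12, 6, 11, 8, 1, 1] sum 48, len 7
add 11: shortest ending here [12, 6, 11, 8, 1, 1, 11] sum 50, len 7
add 6: shortest ending here [6, 11, 8, 1, 1, 11, 6] sum 44, len 7
add 4: shortest ending here [6, 11, 8, 1, 1, 11, 6, 4] sum 48, len 8
add 7: shortest ending here [11, 8, 1, 1, 11, 6, 4, 7] sum 49, len 8
add 10: shortest ending here [8, 1, 1, 11, 6, 4, 7, 10] sum 48, len 8
add 12: shortest ending here [11, 6, 4, 7, 10, 12] sum 50, len 6
add 4: shortest ending here [6, 4, 7, 10, 12, 4] sum 43, len 6
add 11: shortest ending here [7, 10, 12, 4, 11] sum 44, len 5
add 11: shortest ending here [10, 12, 4, 11, 11] sum 48, len 5
add 9: shortest ending here [12, 4, 11, 11, 9] sum 47, len 5
add 4: shortest ending here [12, 4, 11, 11, 9, 4] sum 51, len 6
Shortest qualifying length: 5.

5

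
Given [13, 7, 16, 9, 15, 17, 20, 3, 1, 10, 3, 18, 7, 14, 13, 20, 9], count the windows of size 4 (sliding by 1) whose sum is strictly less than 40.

4

[13, 7, 16, 9] → sum 45
[7, 16, 9, 15] → sum 47
[16, 9, 15, 17] → sum 57
[9, 15, 17, 20] → sum 61
[15, 17, 20, 3] → sum 55
[17, 20, 3, 1] → sum 41
[20, 3, 1, 10] → sum 34  < 40 ✓
[3, 1, 10, 3] → sum 17  < 40 ✓
[1, 10, 3, 18] → sum 32  < 40 ✓
[10, 3, 18, 7] → sum 38  < 40 ✓
[3, 18, 7, 14] → sum 42
[18, 7, 14, 13] → sum 52
[7, 14, 13, 20] → sum 54
[14, 13, 20, 9] → sum 56
4 windows satisfy the condition.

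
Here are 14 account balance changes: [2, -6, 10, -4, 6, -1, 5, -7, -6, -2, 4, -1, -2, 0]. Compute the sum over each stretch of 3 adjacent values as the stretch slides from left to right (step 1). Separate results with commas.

6, 0, 12, 1, 10, -3, -8, -15, -4, 1, 1, -3

(2, -6, 10) → sum 6
(-6, 10, -4) → sum 0
(10, -4, 6) → sum 12
(-4, 6, -1) → sum 1
(6, -1, 5) → sum 10
(-1, 5, -7) → sum -3
(5, -7, -6) → sum -8
(-7, -6, -2) → sum -15
(-6, -2, 4) → sum -4
(-2, 4, -1) → sum 1
(4, -1, -2) → sum 1
(-1, -2, 0) → sum -3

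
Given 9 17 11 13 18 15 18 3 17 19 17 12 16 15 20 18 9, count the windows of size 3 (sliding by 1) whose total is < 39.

9 17 11 → sum 37  < 39 ✓
17 11 13 → sum 41
11 13 18 → sum 42
13 18 15 → sum 46
18 15 18 → sum 51
15 18 3 → sum 36  < 39 ✓
18 3 17 → sum 38  < 39 ✓
3 17 19 → sum 39
17 19 17 → sum 53
19 17 12 → sum 48
17 12 16 → sum 45
12 16 15 → sum 43
16 15 20 → sum 51
15 20 18 → sum 53
20 18 9 → sum 47
3 windows satisfy the condition.

3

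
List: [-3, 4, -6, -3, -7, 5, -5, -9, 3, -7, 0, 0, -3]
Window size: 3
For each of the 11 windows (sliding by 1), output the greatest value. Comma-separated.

4, 4, -3, 5, 5, 5, 3, 3, 3, 0, 0

Sliding a size-3 window across the 13 values:
(-3, 4, -6) → max 4
(4, -6, -3) → max 4
(-6, -3, -7) → max -3
(-3, -7, 5) → max 5
(-7, 5, -5) → max 5
(5, -5, -9) → max 5
(-5, -9, 3) → max 3
(-9, 3, -7) → max 3
(3, -7, 0) → max 3
(-7, 0, 0) → max 0
(0, 0, -3) → max 0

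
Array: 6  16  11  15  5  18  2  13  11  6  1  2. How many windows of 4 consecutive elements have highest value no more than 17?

5

(6, 16, 11, 15) → max 16  ≤ 17 ✓
(16, 11, 15, 5) → max 16  ≤ 17 ✓
(11, 15, 5, 18) → max 18
(15, 5, 18, 2) → max 18
(5, 18, 2, 13) → max 18
(18, 2, 13, 11) → max 18
(2, 13, 11, 6) → max 13  ≤ 17 ✓
(13, 11, 6, 1) → max 13  ≤ 17 ✓
(11, 6, 1, 2) → max 11  ≤ 17 ✓
5 windows satisfy the condition.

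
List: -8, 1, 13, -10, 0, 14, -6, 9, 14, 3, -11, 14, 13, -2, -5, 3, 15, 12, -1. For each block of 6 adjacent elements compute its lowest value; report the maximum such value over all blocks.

(-8, 1, 13, -10, 0, 14) → min -10
(1, 13, -10, 0, 14, -6) → min -10
(13, -10, 0, 14, -6, 9) → min -10
(-10, 0, 14, -6, 9, 14) → min -10
(0, 14, -6, 9, 14, 3) → min -6
(14, -6, 9, 14, 3, -11) → min -11
(-6, 9, 14, 3, -11, 14) → min -11
(9, 14, 3, -11, 14, 13) → min -11
(14, 3, -11, 14, 13, -2) → min -11
(3, -11, 14, 13, -2, -5) → min -11
(-11, 14, 13, -2, -5, 3) → min -11
(14, 13, -2, -5, 3, 15) → min -5
(13, -2, -5, 3, 15, 12) → min -5
(-2, -5, 3, 15, 12, -1) → min -5
Maximum of these is -5.

-5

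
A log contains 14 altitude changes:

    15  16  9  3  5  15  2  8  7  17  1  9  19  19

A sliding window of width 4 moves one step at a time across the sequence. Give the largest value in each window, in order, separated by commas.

(15, 16, 9, 3) → max 16
(16, 9, 3, 5) → max 16
(9, 3, 5, 15) → max 15
(3, 5, 15, 2) → max 15
(5, 15, 2, 8) → max 15
(15, 2, 8, 7) → max 15
(2, 8, 7, 17) → max 17
(8, 7, 17, 1) → max 17
(7, 17, 1, 9) → max 17
(17, 1, 9, 19) → max 19
(1, 9, 19, 19) → max 19

16, 16, 15, 15, 15, 15, 17, 17, 17, 19, 19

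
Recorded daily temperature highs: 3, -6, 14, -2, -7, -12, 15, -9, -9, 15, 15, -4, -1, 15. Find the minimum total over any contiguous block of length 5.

(3, -6, 14, -2, -7) → sum 2
(-6, 14, -2, -7, -12) → sum -13
(14, -2, -7, -12, 15) → sum 8
(-2, -7, -12, 15, -9) → sum -15
(-7, -12, 15, -9, -9) → sum -22
(-12, 15, -9, -9, 15) → sum 0
(15, -9, -9, 15, 15) → sum 27
(-9, -9, 15, 15, -4) → sum 8
(-9, 15, 15, -4, -1) → sum 16
(15, 15, -4, -1, 15) → sum 40
Minimum of these is -22.

-22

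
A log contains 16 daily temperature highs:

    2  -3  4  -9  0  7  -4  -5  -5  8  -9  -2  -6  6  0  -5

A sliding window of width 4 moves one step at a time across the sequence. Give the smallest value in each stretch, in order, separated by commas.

(2, -3, 4, -9) → min -9
(-3, 4, -9, 0) → min -9
(4, -9, 0, 7) → min -9
(-9, 0, 7, -4) → min -9
(0, 7, -4, -5) → min -5
(7, -4, -5, -5) → min -5
(-4, -5, -5, 8) → min -5
(-5, -5, 8, -9) → min -9
(-5, 8, -9, -2) → min -9
(8, -9, -2, -6) → min -9
(-9, -2, -6, 6) → min -9
(-2, -6, 6, 0) → min -6
(-6, 6, 0, -5) → min -6

-9, -9, -9, -9, -5, -5, -5, -9, -9, -9, -9, -6, -6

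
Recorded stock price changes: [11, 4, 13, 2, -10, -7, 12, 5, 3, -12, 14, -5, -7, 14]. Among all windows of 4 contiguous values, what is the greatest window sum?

30

Each size-4 window and its sum:
[11, 4, 13, 2] → sum 30
[4, 13, 2, -10] → sum 9
[13, 2, -10, -7] → sum -2
[2, -10, -7, 12] → sum -3
[-10, -7, 12, 5] → sum 0
[-7, 12, 5, 3] → sum 13
[12, 5, 3, -12] → sum 8
[5, 3, -12, 14] → sum 10
[3, -12, 14, -5] → sum 0
[-12, 14, -5, -7] → sum -10
[14, -5, -7, 14] → sum 16
Greatest of these is 30.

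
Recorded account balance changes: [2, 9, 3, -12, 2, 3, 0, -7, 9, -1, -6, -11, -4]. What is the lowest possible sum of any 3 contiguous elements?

-21

Window sums for each of the 11 positions:
2 9 3 → sum 14
9 3 -12 → sum 0
3 -12 2 → sum -7
-12 2 3 → sum -7
2 3 0 → sum 5
3 0 -7 → sum -4
0 -7 9 → sum 2
-7 9 -1 → sum 1
9 -1 -6 → sum 2
-1 -6 -11 → sum -18
-6 -11 -4 → sum -21
Lowest of these is -21.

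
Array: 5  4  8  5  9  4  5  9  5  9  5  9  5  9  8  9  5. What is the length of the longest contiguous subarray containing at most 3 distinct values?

11

[5] 1 distinct, len 1
[5, 4] 2 distinct, len 2
[5, 4, 8] 3 distinct, len 3
[5, 4, 8, 5] 3 distinct, len 4
[8, 5, 9] 3 distinct, len 3
[5, 9, 4] 3 distinct, len 3
[5, 9, 4, 5] 3 distinct, len 4
[5, 9, 4, 5, 9] 3 distinct, len 5
[5, 9, 4, 5, 9, 5] 3 distinct, len 6
[5, 9, 4, 5, 9, 5, 9] 3 distinct, len 7
[5, 9, 4, 5, 9, 5, 9, 5] 3 distinct, len 8
[5, 9, 4, 5, 9, 5, 9, 5, 9] 3 distinct, len 9
[5, 9, 4, 5, 9, 5, 9, 5, 9, 5] 3 distinct, len 10
[5, 9, 4, 5, 9, 5, 9, 5, 9, 5, 9] 3 distinct, len 11
[5, 9, 5, 9, 5, 9, 5, 9, 8] 3 distinct, len 9
[5, 9, 5, 9, 5, 9, 5, 9, 8, 9] 3 distinct, len 10
[5, 9, 5, 9, 5, 9, 5, 9, 8, 9, 5] 3 distinct, len 11
Longest length with ≤3 distinct: 11.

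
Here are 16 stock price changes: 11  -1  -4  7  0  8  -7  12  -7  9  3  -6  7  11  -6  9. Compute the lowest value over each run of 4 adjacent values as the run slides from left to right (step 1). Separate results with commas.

[11, -1, -4, 7] → min -4
[-1, -4, 7, 0] → min -4
[-4, 7, 0, 8] → min -4
[7, 0, 8, -7] → min -7
[0, 8, -7, 12] → min -7
[8, -7, 12, -7] → min -7
[-7, 12, -7, 9] → min -7
[12, -7, 9, 3] → min -7
[-7, 9, 3, -6] → min -7
[9, 3, -6, 7] → min -6
[3, -6, 7, 11] → min -6
[-6, 7, 11, -6] → min -6
[7, 11, -6, 9] → min -6

-4, -4, -4, -7, -7, -7, -7, -7, -7, -6, -6, -6, -6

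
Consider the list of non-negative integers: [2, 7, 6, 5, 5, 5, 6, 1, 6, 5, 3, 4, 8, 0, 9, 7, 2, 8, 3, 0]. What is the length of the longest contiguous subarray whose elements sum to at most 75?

16

[2] sum 2 len 1
[2, 7] sum 9 len 2
[2, 7, 6] sum 15 len 3
[2, 7, 6, 5] sum 20 len 4
[2, 7, 6, 5, 5] sum 25 len 5
[2, 7, 6, 5, 5, 5] sum 30 len 6
[2, 7, 6, 5, 5, 5, 6] sum 36 len 7
[2, 7, 6, 5, 5, 5, 6, 1] sum 37 len 8
[2, 7, 6, 5, 5, 5, 6, 1, 6] sum 43 len 9
[2, 7, 6, 5, 5, 5, 6, 1, 6, 5] sum 48 len 10
[2, 7, 6, 5, 5, 5, 6, 1, 6, 5, 3] sum 51 len 11
[2, 7, 6, 5, 5, 5, 6, 1, 6, 5, 3, 4] sum 55 len 12
[2, 7, 6, 5, 5, 5, 6, 1, 6, 5, 3, 4, 8] sum 63 len 13
[2, 7, 6, 5, 5, 5, 6, 1, 6, 5, 3, 4, 8, 0] sum 63 len 14
[2, 7, 6, 5, 5, 5, 6, 1, 6, 5, 3, 4, 8, 0, 9] sum 72 len 15
[6, 5, 5, 5, 6, 1, 6, 5, 3, 4, 8, 0, 9, 7] sum 70 len 14
[6, 5, 5, 5, 6, 1, 6, 5, 3, 4, 8, 0, 9, 7, 2] sum 72 len 15
[5, 5, 5, 6, 1, 6, 5, 3, 4, 8, 0, 9, 7, 2, 8] sum 74 len 15
[5, 5, 6, 1, 6, 5, 3, 4, 8, 0, 9, 7, 2, 8, 3] sum 72 len 15
[5, 5, 6, 1, 6, 5, 3, 4, 8, 0, 9, 7, 2, 8, 3, 0] sum 72 len 16
Longest length seen: 16.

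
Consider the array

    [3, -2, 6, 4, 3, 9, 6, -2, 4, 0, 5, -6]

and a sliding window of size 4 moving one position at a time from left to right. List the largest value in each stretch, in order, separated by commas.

6, 6, 9, 9, 9, 9, 6, 5, 5

[3, -2, 6, 4] → max 6
[-2, 6, 4, 3] → max 6
[6, 4, 3, 9] → max 9
[4, 3, 9, 6] → max 9
[3, 9, 6, -2] → max 9
[9, 6, -2, 4] → max 9
[6, -2, 4, 0] → max 6
[-2, 4, 0, 5] → max 5
[4, 0, 5, -6] → max 5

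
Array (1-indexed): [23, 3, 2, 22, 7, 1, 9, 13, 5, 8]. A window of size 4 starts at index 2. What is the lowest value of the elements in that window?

2

Elements at indices 2..5: 3, 2, 22, 7
min(3, 2, 22, 7) = 2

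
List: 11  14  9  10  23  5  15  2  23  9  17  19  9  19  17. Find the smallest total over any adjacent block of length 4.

(11, 14, 9, 10) → sum 44
(14, 9, 10, 23) → sum 56
(9, 10, 23, 5) → sum 47
(10, 23, 5, 15) → sum 53
(23, 5, 15, 2) → sum 45
(5, 15, 2, 23) → sum 45
(15, 2, 23, 9) → sum 49
(2, 23, 9, 17) → sum 51
(23, 9, 17, 19) → sum 68
(9, 17, 19, 9) → sum 54
(17, 19, 9, 19) → sum 64
(19, 9, 19, 17) → sum 64
Smallest of these is 44.

44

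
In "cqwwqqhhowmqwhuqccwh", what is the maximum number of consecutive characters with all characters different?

[c] len 1
[c, q] len 2
[c, q, w] len 3
[w] len 1
[w, q] len 2
[q] len 1
[q, h] len 2
[h] len 1
[h, o] len 2
[h, o, w] len 3
[h, o, w, m] len 4
[h, o, w, m, q] len 5
[m, q, w] len 3
[m, q, w, h] len 4
[m, q, w, h, u] len 5
[w, h, u, q] len 4
[w, h, u, q, c] len 5
[c] len 1
[c, w] len 2
[c, w, h] len 3
Longest all-distinct length: 5.

5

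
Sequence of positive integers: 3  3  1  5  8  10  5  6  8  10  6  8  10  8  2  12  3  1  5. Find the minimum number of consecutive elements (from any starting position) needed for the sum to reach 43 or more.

6

add 3: running sum 3 < 43
add 3: running sum 6 < 43
add 1: running sum 7 < 43
add 5: running sum 12 < 43
add 8: running sum 20 < 43
add 10: running sum 30 < 43
add 5: running sum 35 < 43
add 6: running sum 41 < 43
add 8: shortest ending here [1, 5, 8, 10, 5, 6, 8] sum 43, len 7
add 10: shortest ending here [8, 10, 5, 6, 8, 10] sum 47, len 6
add 6: shortest ending here [10, 5, 6, 8, 10, 6] sum 45, len 6
add 8: shortest ending here [5, 6, 8, 10, 6, 8] sum 43, len 6
add 10: shortest ending here [6, 8, 10, 6, 8, 10] sum 48, len 6
add 8: shortest ending here [8, 10, 6, 8, 10, 8] sum 50, len 6
add 2: shortest ending here [10, 6, 8, 10, 8, 2] sum 44, len 6
add 12: shortest ending here [6, 8, 10, 8, 2, 12] sum 46, len 6
add 3: shortest ending here [8, 10, 8, 2, 12, 3] sum 43, len 6
add 1: shortest ending here [8, 10, 8, 2, 12, 3, 1] sum 44, len 7
add 5: shortest ending here [8, 10, 8, 2, 12, 3, 1, 5] sum 49, len 8
Shortest qualifying length: 6.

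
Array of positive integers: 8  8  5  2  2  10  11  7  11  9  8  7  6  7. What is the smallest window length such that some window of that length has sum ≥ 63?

7

add 8: running sum 8 < 63
add 8: running sum 16 < 63
add 5: running sum 21 < 63
add 2: running sum 23 < 63
add 2: running sum 25 < 63
add 10: running sum 35 < 63
add 11: running sum 46 < 63
add 7: running sum 53 < 63
end 8: [8, 8, 5, 2, 2, 10, 11, 7, 11] sum 64, len 9
end 9: [8, 5, 2, 2, 10, 11, 7, 11, 9] sum 65, len 9
end 10: [5, 2, 2, 10, 11, 7, 11, 9, 8] sum 65, len 9
end 11: [10, 11, 7, 11, 9, 8, 7] sum 63, len 7
end 12: [10, 11, 7, 11, 9, 8, 7, 6] sum 69, len 8
end 13: [11, 7, 11, 9, 8, 7, 6, 7] sum 66, len 8
Shortest qualifying length: 7.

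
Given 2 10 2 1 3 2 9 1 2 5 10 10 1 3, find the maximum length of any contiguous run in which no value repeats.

[2] len 1
[2, 10] len 2
[10, 2] len 2
[10, 2, 1] len 3
[10, 2, 1, 3] len 4
[1, 3, 2] len 3
[1, 3, 2, 9] len 4
[3, 2, 9, 1] len 4
[9, 1, 2] len 3
[9, 1, 2, 5] len 4
[9, 1, 2, 5, 10] len 5
[10] len 1
[10, 1] len 2
[10, 1, 3] len 3
Longest all-distinct length: 5.

5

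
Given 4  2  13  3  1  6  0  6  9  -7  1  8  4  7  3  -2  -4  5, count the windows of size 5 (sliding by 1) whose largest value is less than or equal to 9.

11

(4, 2, 13, 3, 1) → max 13
(2, 13, 3, 1, 6) → max 13
(13, 3, 1, 6, 0) → max 13
(3, 1, 6, 0, 6) → max 6  ≤ 9 ✓
(1, 6, 0, 6, 9) → max 9  ≤ 9 ✓
(6, 0, 6, 9, -7) → max 9  ≤ 9 ✓
(0, 6, 9, -7, 1) → max 9  ≤ 9 ✓
(6, 9, -7, 1, 8) → max 9  ≤ 9 ✓
(9, -7, 1, 8, 4) → max 9  ≤ 9 ✓
(-7, 1, 8, 4, 7) → max 8  ≤ 9 ✓
(1, 8, 4, 7, 3) → max 8  ≤ 9 ✓
(8, 4, 7, 3, -2) → max 8  ≤ 9 ✓
(4, 7, 3, -2, -4) → max 7  ≤ 9 ✓
(7, 3, -2, -4, 5) → max 7  ≤ 9 ✓
11 windows satisfy the condition.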